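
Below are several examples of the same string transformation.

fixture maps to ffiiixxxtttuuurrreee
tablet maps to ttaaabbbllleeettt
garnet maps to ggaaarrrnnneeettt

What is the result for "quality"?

Looking at the pairs, the operation is to repeat every character 3 times, then delete the first character.
Applying both steps to "quality": "qqquuuaaallliiitttyyy", then "qquuuaaallliiitttyyy".

qquuuaaallliiitttyyy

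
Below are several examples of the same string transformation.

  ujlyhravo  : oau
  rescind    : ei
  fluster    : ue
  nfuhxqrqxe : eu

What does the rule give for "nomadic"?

oai

The transformation: swap the first and last characters, then keep only the vowels.
Working it through for "nomadic": intermediate "comadin", final "oai".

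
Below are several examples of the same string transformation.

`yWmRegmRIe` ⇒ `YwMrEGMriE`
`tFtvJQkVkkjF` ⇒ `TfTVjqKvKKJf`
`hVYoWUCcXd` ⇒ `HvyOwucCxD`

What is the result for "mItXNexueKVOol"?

The pattern: flip the case of every letter.
So "mItXNexueKVOol" becomes "MiTxnEXUEkvoOL".

MiTxnEXUEkvoOL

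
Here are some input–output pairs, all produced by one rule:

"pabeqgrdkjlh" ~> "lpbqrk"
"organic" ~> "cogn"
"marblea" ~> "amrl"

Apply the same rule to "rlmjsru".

urms

Rule — keep every other character starting from the first (positions 1st, 3rd, 5th, ...), then move the last character to the front.
For "rlmjsru", step one produces "rmsu"; step two turns that into "urms".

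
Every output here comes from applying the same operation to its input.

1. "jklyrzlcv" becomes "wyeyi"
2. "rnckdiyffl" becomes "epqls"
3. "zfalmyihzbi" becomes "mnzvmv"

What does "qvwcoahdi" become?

djbuv

The pattern: keep every other character starting from the first (positions 1st, 3rd, 5th, ...), then shift every letter 13 places forward in the alphabet (wrapping around) — i.e. ROT13.
Working it through for "qvwcoahdi": intermediate "qwohi", final "djbuv".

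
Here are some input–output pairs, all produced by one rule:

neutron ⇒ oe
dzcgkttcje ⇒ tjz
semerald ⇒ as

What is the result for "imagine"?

nm

The pattern: move the first 3 characters to the end (rotate left by 3), then keep one character in every 3, starting at position 3 (positions 3rd, 6th, 9th, ...).
Starting from "imagine": after the first operation, "gineima"; after the second, "nm".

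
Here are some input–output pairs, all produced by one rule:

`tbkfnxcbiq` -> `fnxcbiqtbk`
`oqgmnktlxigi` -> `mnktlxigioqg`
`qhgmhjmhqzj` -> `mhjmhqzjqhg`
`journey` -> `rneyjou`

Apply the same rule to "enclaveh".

What's happening: move the first 3 characters to the end (rotate left by 3).
"enclaveh" → "lavehenc".

lavehenc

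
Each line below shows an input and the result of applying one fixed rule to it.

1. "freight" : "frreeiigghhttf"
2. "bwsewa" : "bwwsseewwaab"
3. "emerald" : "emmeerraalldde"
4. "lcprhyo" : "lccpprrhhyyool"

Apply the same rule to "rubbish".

ruubbbbiisshhr

What's happening: double every character, then move the first character to the end.
Starting from "rubbish": after the first operation, "rruubbbbiisshh"; after the second, "ruubbbbiisshhr".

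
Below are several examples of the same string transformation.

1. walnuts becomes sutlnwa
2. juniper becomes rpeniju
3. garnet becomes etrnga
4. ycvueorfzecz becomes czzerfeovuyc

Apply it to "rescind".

In each case the input is transformed by: swap each adjacent pair of characters (1↔2, 3↔4, ...), then reverse the string.
So "rescind" becomes "dinscre".

dinscre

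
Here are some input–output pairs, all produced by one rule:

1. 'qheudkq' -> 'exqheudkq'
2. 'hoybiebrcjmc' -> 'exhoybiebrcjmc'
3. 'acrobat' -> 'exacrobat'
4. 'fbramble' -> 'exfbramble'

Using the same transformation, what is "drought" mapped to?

exdrought

The rule is to prepend "ex".
For "drought" the result is "exdrought".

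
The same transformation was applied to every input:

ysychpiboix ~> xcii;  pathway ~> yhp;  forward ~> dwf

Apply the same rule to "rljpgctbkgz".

zptg

The transformation: swap the first and last characters, then keep one character in every 3, starting at position 1 (positions 1st, 4th, 7th, ...).
Working it through for "rljpgctbkgz": intermediate "zljpgctbkgr", final "zptg".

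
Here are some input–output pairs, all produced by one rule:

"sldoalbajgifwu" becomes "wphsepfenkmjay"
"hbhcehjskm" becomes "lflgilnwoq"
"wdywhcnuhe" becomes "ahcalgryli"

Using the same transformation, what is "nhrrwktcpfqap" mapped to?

The pattern: shift every letter 4 places forward in the alphabet (wrapping around).
On "nhrrwktcpfqap" that produces "rlvvaoxgtjuet".

rlvvaoxgtjuet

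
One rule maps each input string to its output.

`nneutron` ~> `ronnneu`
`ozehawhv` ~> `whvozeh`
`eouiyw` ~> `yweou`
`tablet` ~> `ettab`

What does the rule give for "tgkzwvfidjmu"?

idjmutgkzwv

Each output is the input with this applied: swap the front and back halves of the string, then delete the first character.
Starting from "tgkzwvfidjmu": after the first operation, "fidjmutgkzwv"; after the second, "idjmutgkzwv".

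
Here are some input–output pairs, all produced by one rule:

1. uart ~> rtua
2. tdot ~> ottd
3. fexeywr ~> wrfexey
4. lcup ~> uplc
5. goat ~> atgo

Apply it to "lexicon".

onlexic

The transformation: move the last 2 characters to the front (rotate right by 2).
On "lexicon" that produces "onlexic".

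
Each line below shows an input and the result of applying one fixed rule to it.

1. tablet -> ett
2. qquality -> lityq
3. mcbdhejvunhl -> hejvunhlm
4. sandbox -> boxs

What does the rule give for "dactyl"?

In each case the input is transformed by: move the first character to the end, then delete the first 3 characters.
On "dactyl": the first step gives "actyld", and the second then gives "yld".

yld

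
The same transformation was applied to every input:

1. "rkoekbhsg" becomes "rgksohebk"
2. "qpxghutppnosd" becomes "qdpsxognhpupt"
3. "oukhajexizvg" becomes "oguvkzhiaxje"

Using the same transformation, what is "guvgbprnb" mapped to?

Looking at the pairs, the operation is to take characters alternately from the front and the back (1st, last, 2nd, 2nd-last, ...).
For "guvgbprnb" the result is "gbunvrgpb".

gbunvrgpb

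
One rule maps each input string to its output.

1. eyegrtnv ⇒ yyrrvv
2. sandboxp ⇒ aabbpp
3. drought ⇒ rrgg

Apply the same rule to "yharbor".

Each output is the input with this applied: keep one character in every 3, starting at position 2 (positions 2nd, 5th, 8th, ...), then double every character.
"yharbor" → "hb" → "hhbb".

hhbb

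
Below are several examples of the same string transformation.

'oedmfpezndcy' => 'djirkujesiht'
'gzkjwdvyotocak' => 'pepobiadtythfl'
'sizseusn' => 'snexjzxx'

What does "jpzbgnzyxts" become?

The rule is to shift every letter 5 places forward in the alphabet (wrapping around), then swap the first and last characters.
Starting from "jpzbgnzyxts": after the first operation, "oueglsedcyx"; after the second, "xueglsedcyo".

xueglsedcyo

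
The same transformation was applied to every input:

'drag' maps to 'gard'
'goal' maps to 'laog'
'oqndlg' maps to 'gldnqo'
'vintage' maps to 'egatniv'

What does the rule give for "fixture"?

In each case the input is transformed by: reverse the string.
For "fixture" the result is "erutxif".

erutxif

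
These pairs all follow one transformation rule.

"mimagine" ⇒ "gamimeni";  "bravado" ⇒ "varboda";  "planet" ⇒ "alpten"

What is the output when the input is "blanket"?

Each output is the input with this applied: reverse the string, then move the first 3 characters to the end (rotate left by 3).
Starting from "blanket": after the first operation, "teknalb"; after the second, "nalbtek".

nalbtek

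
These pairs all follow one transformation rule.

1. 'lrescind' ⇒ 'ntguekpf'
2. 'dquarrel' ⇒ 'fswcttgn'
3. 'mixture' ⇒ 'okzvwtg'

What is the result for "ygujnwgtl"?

aiwlpyivn

The rule is to shift every letter 2 places forward in the alphabet (wrapping around).
For "ygujnwgtl" the result is "aiwlpyivn".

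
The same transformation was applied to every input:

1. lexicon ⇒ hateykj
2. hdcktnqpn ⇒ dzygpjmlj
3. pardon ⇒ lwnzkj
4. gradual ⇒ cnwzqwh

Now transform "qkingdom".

mgejczki

In each case the input is transformed by: shift every letter 4 places backward in the alphabet (wrapping around).
So "qkingdom" becomes "mgejczki".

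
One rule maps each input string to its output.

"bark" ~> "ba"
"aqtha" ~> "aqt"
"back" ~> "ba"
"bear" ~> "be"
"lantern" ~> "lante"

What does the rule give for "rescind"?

The pattern: delete the last 2 characters.
Applying that to "rescind" gives "resci".

resci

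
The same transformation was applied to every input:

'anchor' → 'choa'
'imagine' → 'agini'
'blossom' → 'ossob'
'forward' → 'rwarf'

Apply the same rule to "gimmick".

Rule — swap the first and last characters, then delete the first 2 characters.
Working it through for "gimmick": intermediate "kimmicg", final "mmicg".
(Check on "anchor": → "rnchoa" → "choa" ✓)

mmicg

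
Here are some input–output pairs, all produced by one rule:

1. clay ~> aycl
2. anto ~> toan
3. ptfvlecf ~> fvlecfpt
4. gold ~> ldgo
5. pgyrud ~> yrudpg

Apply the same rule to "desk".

skde

In each case the input is transformed by: move the first 2 characters to the end (rotate left by 2).
Applying that to "desk" gives "skde".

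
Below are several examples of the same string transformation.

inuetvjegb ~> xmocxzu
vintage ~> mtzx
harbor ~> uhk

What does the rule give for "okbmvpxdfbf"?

foiqwyuy

In each case the input is transformed by: delete the first 3 characters, then shift every letter 7 places backward in the alphabet (wrapping around).
Applying both steps to "okbmvpxdfbf": "mvpxdfbf", then "foiqwyuy".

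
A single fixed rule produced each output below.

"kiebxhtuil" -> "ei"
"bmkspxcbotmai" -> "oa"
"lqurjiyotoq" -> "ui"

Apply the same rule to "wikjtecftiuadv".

The pattern: keep one character in every 3, starting at position 3 (positions 3rd, 6th, 9th, ...), then keep only the vowels.
On "wikjtecftiuadv": the first step gives "keta", and the second then gives "ea".

ea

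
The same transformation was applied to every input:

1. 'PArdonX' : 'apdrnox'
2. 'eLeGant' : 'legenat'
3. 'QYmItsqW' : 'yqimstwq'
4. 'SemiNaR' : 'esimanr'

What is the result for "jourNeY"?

Each output is the input with this applied: swap each adjacent pair of characters (1↔2, 3↔4, ...), then convert every letter to lowercase.
For "jourNeY", step one produces "ojrueNY"; step two turns that into "ojrueny".

ojrueny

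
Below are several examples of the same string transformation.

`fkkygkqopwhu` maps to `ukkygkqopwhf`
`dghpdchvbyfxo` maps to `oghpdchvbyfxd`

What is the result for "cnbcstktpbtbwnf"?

Looking at the pairs, the operation is to swap the first and last characters.
"cnbcstktpbtbwnf" → "fnbcstktpbtbwnc".

fnbcstktpbtbwnc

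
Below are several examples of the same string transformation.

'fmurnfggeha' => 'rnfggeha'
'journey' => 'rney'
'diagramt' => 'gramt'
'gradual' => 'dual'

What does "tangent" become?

Rule — delete the first 3 characters.
So "tangent" becomes "gent".

gent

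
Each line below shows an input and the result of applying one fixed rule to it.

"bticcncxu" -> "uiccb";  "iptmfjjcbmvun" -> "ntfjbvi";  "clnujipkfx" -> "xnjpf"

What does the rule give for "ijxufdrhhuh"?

In each case the input is transformed by: swap the first and last characters, then keep every other character starting from the first (positions 1st, 3rd, 5th, ...).
So "ijxufdrhhuh" becomes "hxfrhi".

hxfrhi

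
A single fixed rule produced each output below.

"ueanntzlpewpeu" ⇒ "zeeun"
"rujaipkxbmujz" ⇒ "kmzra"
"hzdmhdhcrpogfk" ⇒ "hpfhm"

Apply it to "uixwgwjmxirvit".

What's happening: keep one character in every 3, starting at position 1 (positions 1st, 4th, 7th, ...), then move the last 3 characters to the front (rotate right by 3).
On "uixwgwjmxirvit": the first step gives "uwjii", and the second then gives "jiiuw".

jiiuw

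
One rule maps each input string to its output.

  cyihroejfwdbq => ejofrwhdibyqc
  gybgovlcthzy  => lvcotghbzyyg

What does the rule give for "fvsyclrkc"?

clyrskvcf

Looking at the pairs, the operation is to take characters alternately from the front and the back (1st, last, 2nd, 2nd-last, ...), then reverse the string.
So "fvsyclrkc" becomes "clyrskvcf".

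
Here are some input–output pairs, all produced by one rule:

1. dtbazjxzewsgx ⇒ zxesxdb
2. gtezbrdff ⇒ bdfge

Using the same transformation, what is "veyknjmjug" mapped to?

nmuvy

Rule — keep every other character starting from the first (positions 1st, 3rd, 5th, ...), then move the first 2 characters to the end (rotate left by 2).
So "veyknjmjug" becomes "nmuvy".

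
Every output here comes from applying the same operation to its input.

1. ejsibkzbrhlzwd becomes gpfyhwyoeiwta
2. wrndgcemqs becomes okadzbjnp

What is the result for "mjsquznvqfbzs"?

Rule — shift every letter 3 places backward in the alphabet (wrapping around), then delete the first character.
"mjsquznvqfbzs" → "jgpnrwksncywp" → "gpnrwksncywp".

gpnrwksncywp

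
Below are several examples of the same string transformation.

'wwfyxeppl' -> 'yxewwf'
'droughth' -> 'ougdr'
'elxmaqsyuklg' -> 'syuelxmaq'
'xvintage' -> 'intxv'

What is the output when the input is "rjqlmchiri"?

mchrjql

The pattern: delete the last 3 characters, then move the last 3 characters to the front (rotate right by 3).
Applying both steps to "rjqlmchiri": "rjqlmch", then "mchrjql".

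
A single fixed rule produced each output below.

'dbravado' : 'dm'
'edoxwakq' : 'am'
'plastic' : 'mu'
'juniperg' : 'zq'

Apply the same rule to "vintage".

In each case the input is transformed by: shift every letter 12 places forward in the alphabet (wrapping around), then keep one character in every 3, starting at position 3 (positions 3rd, 6th, 9th, ...).
Applying both steps to "vintage": "huzfmsq", then "zs".

zs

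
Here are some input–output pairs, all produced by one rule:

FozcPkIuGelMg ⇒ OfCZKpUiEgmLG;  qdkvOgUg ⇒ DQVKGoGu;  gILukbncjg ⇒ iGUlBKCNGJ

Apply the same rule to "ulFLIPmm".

Looking at the pairs, the operation is to swap each adjacent pair of characters (1↔2, 3↔4, ...), then flip the case of every letter.
"ulFLIPmm" → "luLFPImm" → "LUlfpiMM".

LUlfpiMM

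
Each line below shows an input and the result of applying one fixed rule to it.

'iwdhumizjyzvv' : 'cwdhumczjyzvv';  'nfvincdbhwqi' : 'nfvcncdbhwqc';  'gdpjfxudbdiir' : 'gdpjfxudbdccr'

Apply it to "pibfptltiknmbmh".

The rule is to replace every "i" with "c".
On "pibfptltiknmbmh" that produces "pcbfptltcknmbmh".

pcbfptltcknmbmh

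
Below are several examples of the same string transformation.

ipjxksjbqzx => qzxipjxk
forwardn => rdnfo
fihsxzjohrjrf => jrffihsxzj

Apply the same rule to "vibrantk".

ntkvi

Looking at the pairs, the operation is to move the last 3 characters to the front (rotate right by 3), then delete the last 3 characters.
"vibrantk" → "ntkvibra" → "ntkvi".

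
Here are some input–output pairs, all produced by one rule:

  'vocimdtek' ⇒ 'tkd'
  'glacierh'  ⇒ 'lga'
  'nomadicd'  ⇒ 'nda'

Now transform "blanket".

Rule — sort the characters into reverse alphabetical order, then keep one character in every 3, starting at position 2 (positions 2nd, 5th, 8th, ...).
On "blanket": the first step gives "tnlkeba", and the second then gives "ne".

ne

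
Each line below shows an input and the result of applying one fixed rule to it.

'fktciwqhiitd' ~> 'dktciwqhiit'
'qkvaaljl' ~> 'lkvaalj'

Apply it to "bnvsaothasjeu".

unvsaothasje

The rule is to delete the first character, then move the last character to the front.
"bnvsaothasjeu" → "nvsaothasjeu" → "unvsaothasje".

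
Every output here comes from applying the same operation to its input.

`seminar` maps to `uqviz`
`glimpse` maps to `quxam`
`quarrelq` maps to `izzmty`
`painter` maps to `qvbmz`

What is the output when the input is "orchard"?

kpizl

The rule is to shift every letter 8 places forward in the alphabet (wrapping around), then delete the first 2 characters.
Starting from "orchard": after the first operation, "wzkpizl"; after the second, "kpizl".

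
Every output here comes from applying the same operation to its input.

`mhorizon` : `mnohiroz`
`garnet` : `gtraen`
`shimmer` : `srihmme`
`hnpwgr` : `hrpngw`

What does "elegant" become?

Looking at the pairs, the operation is to move the last character to the front, then swap each adjacent pair of characters (1↔2, 3↔4, ...).
For "elegant", step one produces "telegan"; step two turns that into "etelagn".

etelagn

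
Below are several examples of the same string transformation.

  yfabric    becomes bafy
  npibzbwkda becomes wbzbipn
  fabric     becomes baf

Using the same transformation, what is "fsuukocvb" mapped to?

okuusf

The transformation: reverse the string, then delete the first 3 characters.
Starting from "fsuukocvb": after the first operation, "bvcokuusf"; after the second, "okuusf".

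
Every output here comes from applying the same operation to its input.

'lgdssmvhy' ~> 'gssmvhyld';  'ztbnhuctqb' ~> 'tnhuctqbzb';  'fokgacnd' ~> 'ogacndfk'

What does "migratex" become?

iratexmg

The rule is to move the first 2 characters to the end (rotate left by 2), then swap the first and last characters.
Starting from "migratex": after the first operation, "gratexmi"; after the second, "iratexmg".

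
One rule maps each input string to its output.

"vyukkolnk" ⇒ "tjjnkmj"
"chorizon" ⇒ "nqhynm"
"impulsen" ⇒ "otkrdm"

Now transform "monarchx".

Each output is the input with this applied: shift every letter 1 place backward in the alphabet (wrapping around), then delete the first 2 characters.
On "monarchx": the first step gives "lnmzqbgw", and the second then gives "mzqbgw".

mzqbgw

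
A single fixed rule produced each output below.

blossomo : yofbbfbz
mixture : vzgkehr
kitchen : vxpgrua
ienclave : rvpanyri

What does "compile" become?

bpczyvr

In each case the input is transformed by: swap each adjacent pair of characters (1↔2, 3↔4, ...), then shift every letter 13 places forward in the alphabet (wrapping around) — i.e. ROT13.
For "compile", step one produces "ocpmlie"; step two turns that into "bpczyvr".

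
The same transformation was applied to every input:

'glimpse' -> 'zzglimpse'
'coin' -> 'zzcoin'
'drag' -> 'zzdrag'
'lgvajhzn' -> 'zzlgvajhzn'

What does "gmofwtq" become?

zzgmofwtq

The transformation: prepend "zz".
For "gmofwtq" the result is "zzgmofwtq".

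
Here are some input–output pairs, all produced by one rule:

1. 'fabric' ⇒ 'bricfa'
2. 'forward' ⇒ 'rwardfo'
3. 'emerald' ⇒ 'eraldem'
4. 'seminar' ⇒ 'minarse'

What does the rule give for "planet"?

The transformation: move the first 2 characters to the end (rotate left by 2).
For "planet" the result is "anetpl".

anetpl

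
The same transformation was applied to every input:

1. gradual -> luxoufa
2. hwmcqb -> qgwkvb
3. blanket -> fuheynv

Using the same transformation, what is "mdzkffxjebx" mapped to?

xtezzrdyvrg

Looking at the pairs, the operation is to move the first character to the end, then shift every letter 6 places backward in the alphabet (wrapping around).
Applying both steps to "mdzkffxjebx": "dzkffxjebxm", then "xtezzrdyvrg".
(Check on "hwmcqb": → "wmcqbh" → "qgwkvb" ✓)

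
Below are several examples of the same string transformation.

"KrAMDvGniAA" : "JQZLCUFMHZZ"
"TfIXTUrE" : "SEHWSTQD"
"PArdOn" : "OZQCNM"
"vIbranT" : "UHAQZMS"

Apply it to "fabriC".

EZAQHB

The transformation: shift every letter 1 place backward in the alphabet (wrapping around), then convert every letter to uppercase.
Starting from "fabriC": after the first operation, "ezaqhB"; after the second, "EZAQHB".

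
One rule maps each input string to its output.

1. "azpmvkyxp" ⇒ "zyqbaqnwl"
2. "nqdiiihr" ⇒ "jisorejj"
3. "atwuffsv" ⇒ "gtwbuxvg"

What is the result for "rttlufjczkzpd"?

aqesuumvgkdal

What's happening: shift every letter 1 place forward in the alphabet (wrapping around), then move the last 3 characters to the front (rotate right by 3).
"rttlufjczkzpd" → "suumvgkdalaqe" → "aqesuumvgkdal".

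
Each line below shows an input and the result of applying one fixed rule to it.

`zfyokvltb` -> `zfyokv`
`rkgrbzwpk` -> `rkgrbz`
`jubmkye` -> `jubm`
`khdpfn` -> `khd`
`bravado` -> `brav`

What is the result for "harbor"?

har

Rule — delete the last 3 characters.
On "harbor" that produces "har".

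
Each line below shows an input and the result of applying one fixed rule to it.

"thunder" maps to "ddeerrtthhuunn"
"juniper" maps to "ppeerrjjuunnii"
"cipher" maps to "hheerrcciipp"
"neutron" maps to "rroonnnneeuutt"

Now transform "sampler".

Each output is the input with this applied: move the last 3 characters to the front (rotate right by 3), then double every character.
Doing the same to "sampler": "lleerrssaammpp".
(Check on "thunder": → "derthun" → "ddeerrtthhuunn" ✓)

lleerrssaammpp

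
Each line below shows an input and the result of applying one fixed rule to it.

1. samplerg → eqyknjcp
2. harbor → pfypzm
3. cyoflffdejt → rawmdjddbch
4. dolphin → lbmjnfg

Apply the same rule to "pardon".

lnypbm

Each output is the input with this applied: shift every letter 2 places backward in the alphabet (wrapping around), then move the last character to the front.
"pardon" → "nypbml" → "lnypbm".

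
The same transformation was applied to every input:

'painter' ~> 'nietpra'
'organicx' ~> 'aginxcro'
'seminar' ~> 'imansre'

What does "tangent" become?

gnnetta

Looking at the pairs, the operation is to move the first 2 characters to the end (rotate left by 2), then swap each adjacent pair of characters (1↔2, 3↔4, ...).
"tangent" → "ngentta" → "gnnetta".
(Check on "seminar": → "minarse" → "imansre" ✓)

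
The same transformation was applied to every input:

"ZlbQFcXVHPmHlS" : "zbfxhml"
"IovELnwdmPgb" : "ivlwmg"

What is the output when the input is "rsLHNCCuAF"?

The transformation: keep every other character starting from the first (positions 1st, 3rd, 5th, ...), then convert every letter to lowercase.
On "rsLHNCCuAF": the first step gives "rLNCA", and the second then gives "rlnca".

rlnca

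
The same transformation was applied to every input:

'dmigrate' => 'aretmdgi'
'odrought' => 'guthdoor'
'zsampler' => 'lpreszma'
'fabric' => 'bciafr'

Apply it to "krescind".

icdnrkse

Rule — swap each adjacent pair of characters (1↔2, 3↔4, ...), then swap the front and back halves of the string.
On "krescind": the first step gives "rkseicdn", and the second then gives "icdnrkse".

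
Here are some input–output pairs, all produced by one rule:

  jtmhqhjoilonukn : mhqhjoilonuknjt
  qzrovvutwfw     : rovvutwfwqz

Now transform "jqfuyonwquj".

fuyonwqujjq

Looking at the pairs, the operation is to move the first 2 characters to the end (rotate left by 2).
Applying that to "jqfuyonwquj" gives "fuyonwqujjq".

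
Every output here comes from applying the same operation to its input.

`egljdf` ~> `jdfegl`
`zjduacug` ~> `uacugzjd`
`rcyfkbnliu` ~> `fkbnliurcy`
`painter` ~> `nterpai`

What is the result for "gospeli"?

Each output is the input with this applied: move the first 3 characters to the end (rotate left by 3).
On "gospeli" that produces "peligos".

peligos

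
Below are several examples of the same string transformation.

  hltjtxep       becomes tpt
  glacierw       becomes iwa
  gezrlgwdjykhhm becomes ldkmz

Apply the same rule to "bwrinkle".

ner

Each output is the input with this applied: move the first 3 characters to the end (rotate left by 3), then keep one character in every 3, starting at position 2 (positions 2nd, 5th, 8th, ...).
"bwrinkle" → "inklebwr" → "ner".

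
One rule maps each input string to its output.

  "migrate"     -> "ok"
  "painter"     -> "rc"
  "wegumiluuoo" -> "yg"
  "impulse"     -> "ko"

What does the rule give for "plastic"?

Rule — shift every letter 2 places forward in the alphabet (wrapping around), then keep only the first 2 characters.
Starting from "plastic": after the first operation, "rncuvke"; after the second, "rn".

rn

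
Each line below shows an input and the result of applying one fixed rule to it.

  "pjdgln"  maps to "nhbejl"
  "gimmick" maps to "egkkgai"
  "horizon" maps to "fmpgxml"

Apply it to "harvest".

fyptcqr

The transformation: shift every letter 2 places backward in the alphabet (wrapping around).
For "harvest" the result is "fyptcqr".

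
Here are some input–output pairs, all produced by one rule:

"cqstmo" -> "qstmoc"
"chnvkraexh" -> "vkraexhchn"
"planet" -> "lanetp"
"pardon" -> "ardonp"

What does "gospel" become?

The rule is to swap the front and back halves of the string, then move the last 2 characters to the front (rotate right by 2).
Working it through for "gospel": intermediate "pelgos", final "ospelg".

ospelg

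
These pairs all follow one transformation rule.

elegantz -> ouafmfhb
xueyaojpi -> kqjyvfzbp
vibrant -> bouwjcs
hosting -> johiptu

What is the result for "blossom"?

Looking at the pairs, the operation is to shift every letter 1 place forward in the alphabet (wrapping around), then move the last 3 characters to the front (rotate right by 3).
On "blossom": the first step gives "cmpttpn", and the second then gives "tpncmpt".
(Check on "hosting": → "iptujoh" → "johiptu" ✓)

tpncmpt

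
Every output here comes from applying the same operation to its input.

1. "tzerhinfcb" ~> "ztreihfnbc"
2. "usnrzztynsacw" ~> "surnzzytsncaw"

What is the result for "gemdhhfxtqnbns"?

egdmhhxfqtbnsn

In each case the input is transformed by: swap each adjacent pair of characters (1↔2, 3↔4, ...).
Applying that to "gemdhhfxtqnbns" gives "egdmhhxfqtbnsn".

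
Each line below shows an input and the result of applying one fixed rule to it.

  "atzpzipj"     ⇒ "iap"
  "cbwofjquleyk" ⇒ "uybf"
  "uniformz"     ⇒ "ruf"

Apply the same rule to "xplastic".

The transformation: swap the front and back halves of the string, then keep one character in every 3, starting at position 2 (positions 2nd, 5th, 8th, ...).
Starting from "xplastic": after the first operation, "sticxpla"; after the second, "txa".

txa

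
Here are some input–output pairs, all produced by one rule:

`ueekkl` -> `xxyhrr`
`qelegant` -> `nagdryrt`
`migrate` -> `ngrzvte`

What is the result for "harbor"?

In each case the input is transformed by: shift every letter 13 places forward in the alphabet (wrapping around) — i.e. ROT13, then move the last 3 characters to the front (rotate right by 3).
Working it through for "harbor": intermediate "uneobe", final "obeune".

obeune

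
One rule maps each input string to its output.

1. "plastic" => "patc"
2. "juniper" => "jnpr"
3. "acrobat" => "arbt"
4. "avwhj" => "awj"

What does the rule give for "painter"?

pitr

The rule is to keep every other character starting from the first (positions 1st, 3rd, 5th, ...).
Applying that to "painter" gives "pitr".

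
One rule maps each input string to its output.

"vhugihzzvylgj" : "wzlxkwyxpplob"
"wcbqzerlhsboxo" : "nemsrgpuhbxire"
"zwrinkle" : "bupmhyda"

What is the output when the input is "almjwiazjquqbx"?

Looking at the pairs, the operation is to shift every letter 10 places backward in the alphabet (wrapping around), then move the last 2 characters to the front (rotate right by 2).
Applying both steps to "almjwiazjquqbx": "qbczmyqpzgkgrn", then "rnqbczmyqpzgkg".

rnqbczmyqpzgkg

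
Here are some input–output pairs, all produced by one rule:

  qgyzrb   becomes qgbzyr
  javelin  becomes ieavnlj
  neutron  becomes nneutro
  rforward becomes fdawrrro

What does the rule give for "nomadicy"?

The pattern: sort the characters into reverse alphabetical order, then move the last 3 characters to the front (rotate right by 3).
Applying that to "nomadicy" gives "dcayonmi".

dcayonmi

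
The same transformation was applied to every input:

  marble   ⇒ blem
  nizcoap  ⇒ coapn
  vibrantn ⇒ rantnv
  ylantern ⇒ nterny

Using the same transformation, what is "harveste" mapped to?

vesteh

The rule is to move the first 3 characters to the end (rotate left by 3), then delete the last 2 characters.
On "harveste": the first step gives "vestehar", and the second then gives "vesteh".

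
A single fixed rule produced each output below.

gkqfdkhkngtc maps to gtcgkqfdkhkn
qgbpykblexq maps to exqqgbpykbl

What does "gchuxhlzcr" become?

The rule is to move the last 3 characters to the front (rotate right by 3).
On "gchuxhlzcr" that produces "zcrgchuxhl".

zcrgchuxhl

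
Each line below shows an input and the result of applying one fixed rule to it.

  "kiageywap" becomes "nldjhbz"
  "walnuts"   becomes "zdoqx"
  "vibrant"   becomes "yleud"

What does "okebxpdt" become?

The pattern: shift every letter 3 places forward in the alphabet (wrapping around), then delete the last 2 characters.
Starting from "okebxpdt": after the first operation, "rnheasgw"; after the second, "rnheas".

rnheas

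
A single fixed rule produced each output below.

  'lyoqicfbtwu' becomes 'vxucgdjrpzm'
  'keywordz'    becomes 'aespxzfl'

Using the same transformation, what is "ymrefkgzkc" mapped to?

dlahlgfsnz

What's happening: reverse the string, then shift every letter 1 place forward in the alphabet (wrapping around).
Working it through for "ymrefkgzkc": intermediate "ckzgkfermy", final "dlahlgfsnz".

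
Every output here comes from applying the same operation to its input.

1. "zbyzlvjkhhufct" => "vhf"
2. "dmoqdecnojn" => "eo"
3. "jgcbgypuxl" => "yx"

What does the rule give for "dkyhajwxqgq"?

jq

What's happening: delete the first 3 characters, then keep one character in every 3, starting at position 3 (positions 3rd, 6th, 9th, ...).
For "dkyhajwxqgq", step one produces "hajwxqgq"; step two turns that into "jq".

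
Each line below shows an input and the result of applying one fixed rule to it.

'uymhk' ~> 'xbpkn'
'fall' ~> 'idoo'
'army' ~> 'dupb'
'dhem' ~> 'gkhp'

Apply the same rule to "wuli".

In each case the input is transformed by: shift every letter 3 places forward in the alphabet (wrapping around).
Doing the same to "wuli": "zxol".

zxol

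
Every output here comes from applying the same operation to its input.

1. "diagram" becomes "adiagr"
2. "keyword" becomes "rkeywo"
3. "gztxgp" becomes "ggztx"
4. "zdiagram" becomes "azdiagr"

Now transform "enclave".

The pattern: delete the last character, then move the last character to the front.
For "enclave", step one produces "enclav"; step two turns that into "vencla".

vencla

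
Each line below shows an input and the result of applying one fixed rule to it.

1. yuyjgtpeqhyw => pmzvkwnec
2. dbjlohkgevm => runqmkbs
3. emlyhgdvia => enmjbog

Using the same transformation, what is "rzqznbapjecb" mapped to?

fthgvpkih

In each case the input is transformed by: delete the first 3 characters, then shift every letter 6 places forward in the alphabet (wrapping around).
On "rzqznbapjecb": the first step gives "znbapjecb", and the second then gives "fthgvpkih".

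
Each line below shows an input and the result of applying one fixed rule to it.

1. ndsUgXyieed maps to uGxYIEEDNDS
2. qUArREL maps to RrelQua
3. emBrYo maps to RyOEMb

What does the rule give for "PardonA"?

DONapAR

What's happening: move the first 3 characters to the end (rotate left by 3), then flip the case of every letter.
Starting from "PardonA": after the first operation, "donAPar"; after the second, "DONapAR".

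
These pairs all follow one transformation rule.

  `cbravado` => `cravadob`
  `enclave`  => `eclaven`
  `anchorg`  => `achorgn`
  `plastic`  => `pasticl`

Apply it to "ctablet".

cablett

The transformation: move the first character to the end, then swap the first and last characters.
For "ctablet", step one produces "tabletc"; step two turns that into "cablett".
(Check on "enclave": → "nclavee" → "eclaven" ✓)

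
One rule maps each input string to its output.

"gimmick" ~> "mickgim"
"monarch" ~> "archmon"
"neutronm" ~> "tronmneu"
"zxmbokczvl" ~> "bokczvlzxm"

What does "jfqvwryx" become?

vwryxjfq

The pattern: move the first 3 characters to the end (rotate left by 3).
On "jfqvwryx" that produces "vwryxjfq".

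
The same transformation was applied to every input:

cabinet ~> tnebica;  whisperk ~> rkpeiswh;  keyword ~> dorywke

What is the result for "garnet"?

etrnga

The transformation: swap each adjacent pair of characters (1↔2, 3↔4, ...), then reverse the string.
Doing the same to "garnet": "etrnga".
(Check on "keyword": → "ekwyrod" → "dorywke" ✓)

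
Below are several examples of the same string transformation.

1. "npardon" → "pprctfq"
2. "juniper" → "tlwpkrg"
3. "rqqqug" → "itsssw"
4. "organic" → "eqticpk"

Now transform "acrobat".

vcetqdc

In each case the input is transformed by: shift every letter 2 places forward in the alphabet (wrapping around), then move the last character to the front.
"acrobat" → "vcetqdc".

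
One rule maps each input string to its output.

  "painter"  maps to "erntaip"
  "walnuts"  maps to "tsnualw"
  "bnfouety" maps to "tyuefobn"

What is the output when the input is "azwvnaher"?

Each output is the input with this applied: reverse the string, then swap each adjacent pair of characters (1↔2, 3↔4, ...).
On "azwvnaher" that produces "erahvnzwa".

erahvnzwa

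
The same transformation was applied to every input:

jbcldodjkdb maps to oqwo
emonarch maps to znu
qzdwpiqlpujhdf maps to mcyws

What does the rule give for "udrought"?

qhg

Rule — keep one character in every 3, starting at position 2 (positions 2nd, 5th, 8th, ...), then shift every letter 13 places forward in the alphabet (wrapping around) — i.e. ROT13.
"udrought" → "dut" → "qhg".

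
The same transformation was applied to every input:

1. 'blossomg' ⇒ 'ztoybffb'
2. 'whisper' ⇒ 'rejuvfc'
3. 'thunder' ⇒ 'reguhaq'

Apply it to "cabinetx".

In each case the input is transformed by: shift every letter 13 places forward in the alphabet (wrapping around) — i.e. ROT13, then move the last 2 characters to the front (rotate right by 2).
"cabinetx" → "pnovargk" → "gkpnovar".

gkpnovar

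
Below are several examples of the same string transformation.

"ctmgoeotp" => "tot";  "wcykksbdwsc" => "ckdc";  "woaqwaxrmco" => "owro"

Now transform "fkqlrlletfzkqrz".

Rule — keep one character in every 3, starting at position 2 (positions 2nd, 5th, 8th, ...).
"fkqlrlletfzkqrz" → "krezr".

krezr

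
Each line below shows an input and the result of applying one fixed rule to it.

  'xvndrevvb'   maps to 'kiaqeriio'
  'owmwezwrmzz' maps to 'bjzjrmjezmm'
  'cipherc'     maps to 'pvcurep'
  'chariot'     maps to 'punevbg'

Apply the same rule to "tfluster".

The transformation: shift every letter 13 places forward in the alphabet (wrapping around) — i.e. ROT13.
On "tfluster" that produces "gsyhfgre".

gsyhfgre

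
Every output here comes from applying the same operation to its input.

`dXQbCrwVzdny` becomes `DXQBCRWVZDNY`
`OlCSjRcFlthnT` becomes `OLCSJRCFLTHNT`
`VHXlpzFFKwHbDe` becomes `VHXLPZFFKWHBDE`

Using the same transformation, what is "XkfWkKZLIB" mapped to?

In each case the input is transformed by: convert every letter to uppercase.
On "XkfWkKZLIB" that produces "XKFWKKZLIB".

XKFWKKZLIB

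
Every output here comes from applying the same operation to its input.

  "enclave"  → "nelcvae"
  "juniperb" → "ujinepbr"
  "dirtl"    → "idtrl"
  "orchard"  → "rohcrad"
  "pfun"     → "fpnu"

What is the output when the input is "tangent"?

The transformation: swap each adjacent pair of characters (1↔2, 3↔4, ...).
For "tangent" the result is "atgnnet".

atgnnet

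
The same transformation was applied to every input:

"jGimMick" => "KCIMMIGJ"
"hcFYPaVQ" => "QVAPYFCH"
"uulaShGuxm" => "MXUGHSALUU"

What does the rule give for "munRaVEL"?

In each case the input is transformed by: reverse the string, then convert every letter to uppercase.
For "munRaVEL" the result is "LEVARNUM".
(Check on "uulaShGuxm": → "mxuGhSaluu" → "MXUGHSALUU" ✓)

LEVARNUM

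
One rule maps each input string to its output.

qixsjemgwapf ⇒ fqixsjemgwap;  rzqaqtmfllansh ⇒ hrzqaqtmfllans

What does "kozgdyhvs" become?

Each output is the input with this applied: move the last character to the front.
Applying that to "kozgdyhvs" gives "skozgdyhv".

skozgdyhv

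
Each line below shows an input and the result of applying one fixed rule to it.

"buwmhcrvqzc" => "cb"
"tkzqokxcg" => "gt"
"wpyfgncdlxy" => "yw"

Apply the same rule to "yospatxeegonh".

Each output is the input with this applied: move the last character to the front, then keep only the first 2 characters.
Applying that to "yospatxeegonh" gives "hy".

hy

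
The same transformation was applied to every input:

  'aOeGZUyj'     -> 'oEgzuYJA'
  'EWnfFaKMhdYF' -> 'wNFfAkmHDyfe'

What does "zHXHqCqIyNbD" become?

The pattern: flip the case of every letter, then move the first character to the end.
So "zHXHqCqIyNbD" becomes "hxhQcQiYnBdZ".
(Check on "EWnfFaKMhdYF": → "ewNFfAkmHDyf" → "wNFfAkmHDyfe" ✓)

hxhQcQiYnBdZ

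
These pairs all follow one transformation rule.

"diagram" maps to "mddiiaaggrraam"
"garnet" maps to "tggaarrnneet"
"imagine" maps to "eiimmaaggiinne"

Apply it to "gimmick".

Looking at the pairs, the operation is to double every character, then move the last character to the front.
"gimmick" → "ggiimmmmiicckk" → "kggiimmmmiicck".

kggiimmmmiicck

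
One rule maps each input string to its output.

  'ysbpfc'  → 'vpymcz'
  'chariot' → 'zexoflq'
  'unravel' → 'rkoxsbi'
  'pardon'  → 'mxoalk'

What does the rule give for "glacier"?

Rule — shift every letter 3 places backward in the alphabet (wrapping around).
Applying that to "glacier" gives "dixzfbo".

dixzfbo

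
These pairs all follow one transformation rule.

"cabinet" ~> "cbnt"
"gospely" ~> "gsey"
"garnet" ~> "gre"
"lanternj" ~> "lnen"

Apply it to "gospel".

The transformation: keep every other character starting from the first (positions 1st, 3rd, 5th, ...).
"gospel" → "gse".

gse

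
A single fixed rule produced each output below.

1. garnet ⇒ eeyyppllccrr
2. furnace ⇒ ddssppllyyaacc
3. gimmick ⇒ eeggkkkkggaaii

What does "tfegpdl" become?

rrddcceennbbjj

Looking at the pairs, the operation is to shift every letter 2 places backward in the alphabet (wrapping around), then double every character.
Applying both steps to "tfegpdl": "rdcenbj", then "rrddcceennbbjj".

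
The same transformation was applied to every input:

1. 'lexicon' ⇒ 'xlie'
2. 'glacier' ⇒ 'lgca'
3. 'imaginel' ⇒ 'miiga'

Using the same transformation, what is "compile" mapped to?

pomc

The transformation: delete the last 3 characters, then sort the characters into reverse alphabetical order.
On "compile": the first step gives "comp", and the second then gives "pomc".
(Check on "lexicon": → "lexi" → "xlie" ✓)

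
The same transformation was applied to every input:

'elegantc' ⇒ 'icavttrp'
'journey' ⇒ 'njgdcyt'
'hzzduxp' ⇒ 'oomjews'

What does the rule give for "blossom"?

In each case the input is transformed by: sort the characters into reverse alphabetical order, then shift every letter 11 places backward in the alphabet (wrapping around).
For "blossom" the result is "hhddbaq".

hhddbaq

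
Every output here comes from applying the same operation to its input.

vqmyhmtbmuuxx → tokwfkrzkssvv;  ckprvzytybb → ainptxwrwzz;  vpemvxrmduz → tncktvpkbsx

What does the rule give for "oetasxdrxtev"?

The rule is to shift every letter 2 places backward in the alphabet (wrapping around).
"oetasxdrxtev" → "mcryqvbpvrct".

mcryqvbpvrct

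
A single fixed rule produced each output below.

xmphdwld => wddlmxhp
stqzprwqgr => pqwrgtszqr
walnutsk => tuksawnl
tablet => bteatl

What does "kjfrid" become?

fdijkr

Each output is the input with this applied: swap each adjacent pair of characters (1↔2, 3↔4, ...), then swap the front and back halves of the string.
"kjfrid" → "jkrfdi" → "fdijkr".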